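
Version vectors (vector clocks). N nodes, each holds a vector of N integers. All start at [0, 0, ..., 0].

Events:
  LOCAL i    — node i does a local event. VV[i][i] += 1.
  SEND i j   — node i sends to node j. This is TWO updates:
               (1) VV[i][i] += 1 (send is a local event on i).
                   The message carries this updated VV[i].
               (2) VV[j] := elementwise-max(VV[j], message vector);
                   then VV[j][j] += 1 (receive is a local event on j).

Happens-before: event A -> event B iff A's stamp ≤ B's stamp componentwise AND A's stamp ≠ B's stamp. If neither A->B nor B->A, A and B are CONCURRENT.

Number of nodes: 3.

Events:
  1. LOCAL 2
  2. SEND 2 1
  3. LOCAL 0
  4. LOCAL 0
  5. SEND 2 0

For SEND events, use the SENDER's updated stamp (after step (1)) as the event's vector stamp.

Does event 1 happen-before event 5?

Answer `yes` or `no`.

Initial: VV[0]=[0, 0, 0]
Initial: VV[1]=[0, 0, 0]
Initial: VV[2]=[0, 0, 0]
Event 1: LOCAL 2: VV[2][2]++ -> VV[2]=[0, 0, 1]
Event 2: SEND 2->1: VV[2][2]++ -> VV[2]=[0, 0, 2], msg_vec=[0, 0, 2]; VV[1]=max(VV[1],msg_vec) then VV[1][1]++ -> VV[1]=[0, 1, 2]
Event 3: LOCAL 0: VV[0][0]++ -> VV[0]=[1, 0, 0]
Event 4: LOCAL 0: VV[0][0]++ -> VV[0]=[2, 0, 0]
Event 5: SEND 2->0: VV[2][2]++ -> VV[2]=[0, 0, 3], msg_vec=[0, 0, 3]; VV[0]=max(VV[0],msg_vec) then VV[0][0]++ -> VV[0]=[3, 0, 3]
Event 1 stamp: [0, 0, 1]
Event 5 stamp: [0, 0, 3]
[0, 0, 1] <= [0, 0, 3]? True. Equal? False. Happens-before: True

Answer: yes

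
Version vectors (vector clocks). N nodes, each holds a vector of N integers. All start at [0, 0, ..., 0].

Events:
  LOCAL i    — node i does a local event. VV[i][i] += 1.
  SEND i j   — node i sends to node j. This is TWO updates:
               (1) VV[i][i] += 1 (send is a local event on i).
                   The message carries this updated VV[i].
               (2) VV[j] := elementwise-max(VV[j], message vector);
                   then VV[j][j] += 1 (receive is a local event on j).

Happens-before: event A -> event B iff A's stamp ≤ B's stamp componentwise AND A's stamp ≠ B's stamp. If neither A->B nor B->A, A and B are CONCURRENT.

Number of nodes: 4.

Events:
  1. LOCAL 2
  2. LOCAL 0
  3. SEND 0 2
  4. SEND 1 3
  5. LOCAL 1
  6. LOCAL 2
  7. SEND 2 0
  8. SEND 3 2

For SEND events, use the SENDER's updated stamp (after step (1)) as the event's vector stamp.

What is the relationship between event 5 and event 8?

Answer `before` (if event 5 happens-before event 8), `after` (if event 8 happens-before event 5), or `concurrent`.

Answer: concurrent

Derivation:
Initial: VV[0]=[0, 0, 0, 0]
Initial: VV[1]=[0, 0, 0, 0]
Initial: VV[2]=[0, 0, 0, 0]
Initial: VV[3]=[0, 0, 0, 0]
Event 1: LOCAL 2: VV[2][2]++ -> VV[2]=[0, 0, 1, 0]
Event 2: LOCAL 0: VV[0][0]++ -> VV[0]=[1, 0, 0, 0]
Event 3: SEND 0->2: VV[0][0]++ -> VV[0]=[2, 0, 0, 0], msg_vec=[2, 0, 0, 0]; VV[2]=max(VV[2],msg_vec) then VV[2][2]++ -> VV[2]=[2, 0, 2, 0]
Event 4: SEND 1->3: VV[1][1]++ -> VV[1]=[0, 1, 0, 0], msg_vec=[0, 1, 0, 0]; VV[3]=max(VV[3],msg_vec) then VV[3][3]++ -> VV[3]=[0, 1, 0, 1]
Event 5: LOCAL 1: VV[1][1]++ -> VV[1]=[0, 2, 0, 0]
Event 6: LOCAL 2: VV[2][2]++ -> VV[2]=[2, 0, 3, 0]
Event 7: SEND 2->0: VV[2][2]++ -> VV[2]=[2, 0, 4, 0], msg_vec=[2, 0, 4, 0]; VV[0]=max(VV[0],msg_vec) then VV[0][0]++ -> VV[0]=[3, 0, 4, 0]
Event 8: SEND 3->2: VV[3][3]++ -> VV[3]=[0, 1, 0, 2], msg_vec=[0, 1, 0, 2]; VV[2]=max(VV[2],msg_vec) then VV[2][2]++ -> VV[2]=[2, 1, 5, 2]
Event 5 stamp: [0, 2, 0, 0]
Event 8 stamp: [0, 1, 0, 2]
[0, 2, 0, 0] <= [0, 1, 0, 2]? False
[0, 1, 0, 2] <= [0, 2, 0, 0]? False
Relation: concurrent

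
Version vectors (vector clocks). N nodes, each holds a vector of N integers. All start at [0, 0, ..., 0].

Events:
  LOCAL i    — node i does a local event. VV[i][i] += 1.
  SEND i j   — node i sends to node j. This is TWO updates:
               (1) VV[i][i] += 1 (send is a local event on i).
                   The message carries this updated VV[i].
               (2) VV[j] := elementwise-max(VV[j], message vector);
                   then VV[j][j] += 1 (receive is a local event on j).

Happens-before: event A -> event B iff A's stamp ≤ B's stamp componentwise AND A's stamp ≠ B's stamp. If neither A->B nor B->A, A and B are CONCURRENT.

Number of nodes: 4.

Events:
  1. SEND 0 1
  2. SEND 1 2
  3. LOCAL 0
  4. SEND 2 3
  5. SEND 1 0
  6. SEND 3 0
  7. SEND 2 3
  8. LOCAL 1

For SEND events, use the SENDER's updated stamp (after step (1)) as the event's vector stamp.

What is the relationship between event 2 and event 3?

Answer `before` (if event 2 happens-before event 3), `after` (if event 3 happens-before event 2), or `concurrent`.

Answer: concurrent

Derivation:
Initial: VV[0]=[0, 0, 0, 0]
Initial: VV[1]=[0, 0, 0, 0]
Initial: VV[2]=[0, 0, 0, 0]
Initial: VV[3]=[0, 0, 0, 0]
Event 1: SEND 0->1: VV[0][0]++ -> VV[0]=[1, 0, 0, 0], msg_vec=[1, 0, 0, 0]; VV[1]=max(VV[1],msg_vec) then VV[1][1]++ -> VV[1]=[1, 1, 0, 0]
Event 2: SEND 1->2: VV[1][1]++ -> VV[1]=[1, 2, 0, 0], msg_vec=[1, 2, 0, 0]; VV[2]=max(VV[2],msg_vec) then VV[2][2]++ -> VV[2]=[1, 2, 1, 0]
Event 3: LOCAL 0: VV[0][0]++ -> VV[0]=[2, 0, 0, 0]
Event 4: SEND 2->3: VV[2][2]++ -> VV[2]=[1, 2, 2, 0], msg_vec=[1, 2, 2, 0]; VV[3]=max(VV[3],msg_vec) then VV[3][3]++ -> VV[3]=[1, 2, 2, 1]
Event 5: SEND 1->0: VV[1][1]++ -> VV[1]=[1, 3, 0, 0], msg_vec=[1, 3, 0, 0]; VV[0]=max(VV[0],msg_vec) then VV[0][0]++ -> VV[0]=[3, 3, 0, 0]
Event 6: SEND 3->0: VV[3][3]++ -> VV[3]=[1, 2, 2, 2], msg_vec=[1, 2, 2, 2]; VV[0]=max(VV[0],msg_vec) then VV[0][0]++ -> VV[0]=[4, 3, 2, 2]
Event 7: SEND 2->3: VV[2][2]++ -> VV[2]=[1, 2, 3, 0], msg_vec=[1, 2, 3, 0]; VV[3]=max(VV[3],msg_vec) then VV[3][3]++ -> VV[3]=[1, 2, 3, 3]
Event 8: LOCAL 1: VV[1][1]++ -> VV[1]=[1, 4, 0, 0]
Event 2 stamp: [1, 2, 0, 0]
Event 3 stamp: [2, 0, 0, 0]
[1, 2, 0, 0] <= [2, 0, 0, 0]? False
[2, 0, 0, 0] <= [1, 2, 0, 0]? False
Relation: concurrent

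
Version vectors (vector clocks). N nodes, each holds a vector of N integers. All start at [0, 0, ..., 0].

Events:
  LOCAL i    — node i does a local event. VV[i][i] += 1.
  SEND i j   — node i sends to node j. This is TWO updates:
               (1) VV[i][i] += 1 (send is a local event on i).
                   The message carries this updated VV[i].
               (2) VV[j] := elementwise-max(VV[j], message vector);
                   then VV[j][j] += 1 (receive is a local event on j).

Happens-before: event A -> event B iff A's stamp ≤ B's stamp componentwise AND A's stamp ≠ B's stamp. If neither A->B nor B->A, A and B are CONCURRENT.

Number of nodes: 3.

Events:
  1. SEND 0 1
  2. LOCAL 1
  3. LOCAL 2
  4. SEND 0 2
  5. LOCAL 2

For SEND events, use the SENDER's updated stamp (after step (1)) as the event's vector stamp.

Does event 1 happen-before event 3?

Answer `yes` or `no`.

Answer: no

Derivation:
Initial: VV[0]=[0, 0, 0]
Initial: VV[1]=[0, 0, 0]
Initial: VV[2]=[0, 0, 0]
Event 1: SEND 0->1: VV[0][0]++ -> VV[0]=[1, 0, 0], msg_vec=[1, 0, 0]; VV[1]=max(VV[1],msg_vec) then VV[1][1]++ -> VV[1]=[1, 1, 0]
Event 2: LOCAL 1: VV[1][1]++ -> VV[1]=[1, 2, 0]
Event 3: LOCAL 2: VV[2][2]++ -> VV[2]=[0, 0, 1]
Event 4: SEND 0->2: VV[0][0]++ -> VV[0]=[2, 0, 0], msg_vec=[2, 0, 0]; VV[2]=max(VV[2],msg_vec) then VV[2][2]++ -> VV[2]=[2, 0, 2]
Event 5: LOCAL 2: VV[2][2]++ -> VV[2]=[2, 0, 3]
Event 1 stamp: [1, 0, 0]
Event 3 stamp: [0, 0, 1]
[1, 0, 0] <= [0, 0, 1]? False. Equal? False. Happens-before: False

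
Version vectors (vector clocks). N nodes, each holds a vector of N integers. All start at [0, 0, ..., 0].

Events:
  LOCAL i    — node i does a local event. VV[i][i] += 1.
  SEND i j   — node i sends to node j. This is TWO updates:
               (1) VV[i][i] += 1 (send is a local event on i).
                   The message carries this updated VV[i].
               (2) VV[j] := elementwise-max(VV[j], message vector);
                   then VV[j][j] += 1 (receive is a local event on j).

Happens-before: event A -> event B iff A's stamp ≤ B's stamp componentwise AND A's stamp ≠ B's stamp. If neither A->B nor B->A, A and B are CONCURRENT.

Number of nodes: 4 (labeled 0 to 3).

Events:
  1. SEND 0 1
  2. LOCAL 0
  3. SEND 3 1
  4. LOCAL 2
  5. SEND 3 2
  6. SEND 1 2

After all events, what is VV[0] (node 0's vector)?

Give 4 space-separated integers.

Initial: VV[0]=[0, 0, 0, 0]
Initial: VV[1]=[0, 0, 0, 0]
Initial: VV[2]=[0, 0, 0, 0]
Initial: VV[3]=[0, 0, 0, 0]
Event 1: SEND 0->1: VV[0][0]++ -> VV[0]=[1, 0, 0, 0], msg_vec=[1, 0, 0, 0]; VV[1]=max(VV[1],msg_vec) then VV[1][1]++ -> VV[1]=[1, 1, 0, 0]
Event 2: LOCAL 0: VV[0][0]++ -> VV[0]=[2, 0, 0, 0]
Event 3: SEND 3->1: VV[3][3]++ -> VV[3]=[0, 0, 0, 1], msg_vec=[0, 0, 0, 1]; VV[1]=max(VV[1],msg_vec) then VV[1][1]++ -> VV[1]=[1, 2, 0, 1]
Event 4: LOCAL 2: VV[2][2]++ -> VV[2]=[0, 0, 1, 0]
Event 5: SEND 3->2: VV[3][3]++ -> VV[3]=[0, 0, 0, 2], msg_vec=[0, 0, 0, 2]; VV[2]=max(VV[2],msg_vec) then VV[2][2]++ -> VV[2]=[0, 0, 2, 2]
Event 6: SEND 1->2: VV[1][1]++ -> VV[1]=[1, 3, 0, 1], msg_vec=[1, 3, 0, 1]; VV[2]=max(VV[2],msg_vec) then VV[2][2]++ -> VV[2]=[1, 3, 3, 2]
Final vectors: VV[0]=[2, 0, 0, 0]; VV[1]=[1, 3, 0, 1]; VV[2]=[1, 3, 3, 2]; VV[3]=[0, 0, 0, 2]

Answer: 2 0 0 0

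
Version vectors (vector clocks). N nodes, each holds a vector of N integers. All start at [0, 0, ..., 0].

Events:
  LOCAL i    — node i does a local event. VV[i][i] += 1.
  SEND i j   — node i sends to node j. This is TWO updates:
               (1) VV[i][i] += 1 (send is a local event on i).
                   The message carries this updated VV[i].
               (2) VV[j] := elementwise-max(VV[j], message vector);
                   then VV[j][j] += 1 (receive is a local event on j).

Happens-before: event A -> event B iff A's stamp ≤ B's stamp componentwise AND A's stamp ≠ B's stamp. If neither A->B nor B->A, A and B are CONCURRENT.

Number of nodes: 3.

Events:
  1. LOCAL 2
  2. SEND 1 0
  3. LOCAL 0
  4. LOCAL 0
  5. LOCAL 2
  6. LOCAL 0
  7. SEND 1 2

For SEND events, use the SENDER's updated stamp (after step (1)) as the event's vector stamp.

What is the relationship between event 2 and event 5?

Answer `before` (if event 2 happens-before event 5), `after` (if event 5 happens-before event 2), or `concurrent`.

Initial: VV[0]=[0, 0, 0]
Initial: VV[1]=[0, 0, 0]
Initial: VV[2]=[0, 0, 0]
Event 1: LOCAL 2: VV[2][2]++ -> VV[2]=[0, 0, 1]
Event 2: SEND 1->0: VV[1][1]++ -> VV[1]=[0, 1, 0], msg_vec=[0, 1, 0]; VV[0]=max(VV[0],msg_vec) then VV[0][0]++ -> VV[0]=[1, 1, 0]
Event 3: LOCAL 0: VV[0][0]++ -> VV[0]=[2, 1, 0]
Event 4: LOCAL 0: VV[0][0]++ -> VV[0]=[3, 1, 0]
Event 5: LOCAL 2: VV[2][2]++ -> VV[2]=[0, 0, 2]
Event 6: LOCAL 0: VV[0][0]++ -> VV[0]=[4, 1, 0]
Event 7: SEND 1->2: VV[1][1]++ -> VV[1]=[0, 2, 0], msg_vec=[0, 2, 0]; VV[2]=max(VV[2],msg_vec) then VV[2][2]++ -> VV[2]=[0, 2, 3]
Event 2 stamp: [0, 1, 0]
Event 5 stamp: [0, 0, 2]
[0, 1, 0] <= [0, 0, 2]? False
[0, 0, 2] <= [0, 1, 0]? False
Relation: concurrent

Answer: concurrent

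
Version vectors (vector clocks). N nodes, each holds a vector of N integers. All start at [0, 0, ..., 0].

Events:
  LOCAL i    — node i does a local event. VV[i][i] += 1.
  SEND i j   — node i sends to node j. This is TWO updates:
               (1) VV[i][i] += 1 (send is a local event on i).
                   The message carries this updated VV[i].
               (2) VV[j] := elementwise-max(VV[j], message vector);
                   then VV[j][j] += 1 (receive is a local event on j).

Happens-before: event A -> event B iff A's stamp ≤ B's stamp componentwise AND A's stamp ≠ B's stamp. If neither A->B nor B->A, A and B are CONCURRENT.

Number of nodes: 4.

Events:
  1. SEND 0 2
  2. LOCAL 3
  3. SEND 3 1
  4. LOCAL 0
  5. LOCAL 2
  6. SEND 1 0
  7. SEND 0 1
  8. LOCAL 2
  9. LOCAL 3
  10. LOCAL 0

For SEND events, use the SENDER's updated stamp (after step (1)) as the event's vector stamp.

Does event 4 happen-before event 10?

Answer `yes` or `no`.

Answer: yes

Derivation:
Initial: VV[0]=[0, 0, 0, 0]
Initial: VV[1]=[0, 0, 0, 0]
Initial: VV[2]=[0, 0, 0, 0]
Initial: VV[3]=[0, 0, 0, 0]
Event 1: SEND 0->2: VV[0][0]++ -> VV[0]=[1, 0, 0, 0], msg_vec=[1, 0, 0, 0]; VV[2]=max(VV[2],msg_vec) then VV[2][2]++ -> VV[2]=[1, 0, 1, 0]
Event 2: LOCAL 3: VV[3][3]++ -> VV[3]=[0, 0, 0, 1]
Event 3: SEND 3->1: VV[3][3]++ -> VV[3]=[0, 0, 0, 2], msg_vec=[0, 0, 0, 2]; VV[1]=max(VV[1],msg_vec) then VV[1][1]++ -> VV[1]=[0, 1, 0, 2]
Event 4: LOCAL 0: VV[0][0]++ -> VV[0]=[2, 0, 0, 0]
Event 5: LOCAL 2: VV[2][2]++ -> VV[2]=[1, 0, 2, 0]
Event 6: SEND 1->0: VV[1][1]++ -> VV[1]=[0, 2, 0, 2], msg_vec=[0, 2, 0, 2]; VV[0]=max(VV[0],msg_vec) then VV[0][0]++ -> VV[0]=[3, 2, 0, 2]
Event 7: SEND 0->1: VV[0][0]++ -> VV[0]=[4, 2, 0, 2], msg_vec=[4, 2, 0, 2]; VV[1]=max(VV[1],msg_vec) then VV[1][1]++ -> VV[1]=[4, 3, 0, 2]
Event 8: LOCAL 2: VV[2][2]++ -> VV[2]=[1, 0, 3, 0]
Event 9: LOCAL 3: VV[3][3]++ -> VV[3]=[0, 0, 0, 3]
Event 10: LOCAL 0: VV[0][0]++ -> VV[0]=[5, 2, 0, 2]
Event 4 stamp: [2, 0, 0, 0]
Event 10 stamp: [5, 2, 0, 2]
[2, 0, 0, 0] <= [5, 2, 0, 2]? True. Equal? False. Happens-before: True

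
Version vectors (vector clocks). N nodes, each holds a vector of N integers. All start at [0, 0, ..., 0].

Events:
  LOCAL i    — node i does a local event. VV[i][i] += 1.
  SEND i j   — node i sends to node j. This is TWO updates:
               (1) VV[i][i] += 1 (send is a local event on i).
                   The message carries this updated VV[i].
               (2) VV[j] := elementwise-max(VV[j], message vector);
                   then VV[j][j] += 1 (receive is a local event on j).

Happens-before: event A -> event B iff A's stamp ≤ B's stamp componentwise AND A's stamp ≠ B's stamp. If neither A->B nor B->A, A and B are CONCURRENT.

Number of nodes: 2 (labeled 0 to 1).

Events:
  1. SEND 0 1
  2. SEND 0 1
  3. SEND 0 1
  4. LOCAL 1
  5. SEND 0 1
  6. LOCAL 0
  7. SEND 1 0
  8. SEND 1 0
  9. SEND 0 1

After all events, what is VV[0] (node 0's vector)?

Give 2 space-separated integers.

Initial: VV[0]=[0, 0]
Initial: VV[1]=[0, 0]
Event 1: SEND 0->1: VV[0][0]++ -> VV[0]=[1, 0], msg_vec=[1, 0]; VV[1]=max(VV[1],msg_vec) then VV[1][1]++ -> VV[1]=[1, 1]
Event 2: SEND 0->1: VV[0][0]++ -> VV[0]=[2, 0], msg_vec=[2, 0]; VV[1]=max(VV[1],msg_vec) then VV[1][1]++ -> VV[1]=[2, 2]
Event 3: SEND 0->1: VV[0][0]++ -> VV[0]=[3, 0], msg_vec=[3, 0]; VV[1]=max(VV[1],msg_vec) then VV[1][1]++ -> VV[1]=[3, 3]
Event 4: LOCAL 1: VV[1][1]++ -> VV[1]=[3, 4]
Event 5: SEND 0->1: VV[0][0]++ -> VV[0]=[4, 0], msg_vec=[4, 0]; VV[1]=max(VV[1],msg_vec) then VV[1][1]++ -> VV[1]=[4, 5]
Event 6: LOCAL 0: VV[0][0]++ -> VV[0]=[5, 0]
Event 7: SEND 1->0: VV[1][1]++ -> VV[1]=[4, 6], msg_vec=[4, 6]; VV[0]=max(VV[0],msg_vec) then VV[0][0]++ -> VV[0]=[6, 6]
Event 8: SEND 1->0: VV[1][1]++ -> VV[1]=[4, 7], msg_vec=[4, 7]; VV[0]=max(VV[0],msg_vec) then VV[0][0]++ -> VV[0]=[7, 7]
Event 9: SEND 0->1: VV[0][0]++ -> VV[0]=[8, 7], msg_vec=[8, 7]; VV[1]=max(VV[1],msg_vec) then VV[1][1]++ -> VV[1]=[8, 8]
Final vectors: VV[0]=[8, 7]; VV[1]=[8, 8]

Answer: 8 7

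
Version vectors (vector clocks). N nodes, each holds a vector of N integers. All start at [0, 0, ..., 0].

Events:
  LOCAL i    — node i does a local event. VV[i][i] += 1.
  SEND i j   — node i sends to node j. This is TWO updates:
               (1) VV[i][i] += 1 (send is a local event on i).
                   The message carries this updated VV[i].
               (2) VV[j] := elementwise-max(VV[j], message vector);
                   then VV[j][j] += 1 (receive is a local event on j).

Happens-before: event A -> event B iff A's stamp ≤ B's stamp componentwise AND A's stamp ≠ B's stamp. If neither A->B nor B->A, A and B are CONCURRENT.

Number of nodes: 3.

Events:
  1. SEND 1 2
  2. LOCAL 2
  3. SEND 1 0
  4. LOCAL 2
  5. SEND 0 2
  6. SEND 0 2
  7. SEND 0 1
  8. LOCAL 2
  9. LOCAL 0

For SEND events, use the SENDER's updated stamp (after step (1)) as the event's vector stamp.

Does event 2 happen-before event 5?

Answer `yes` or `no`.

Initial: VV[0]=[0, 0, 0]
Initial: VV[1]=[0, 0, 0]
Initial: VV[2]=[0, 0, 0]
Event 1: SEND 1->2: VV[1][1]++ -> VV[1]=[0, 1, 0], msg_vec=[0, 1, 0]; VV[2]=max(VV[2],msg_vec) then VV[2][2]++ -> VV[2]=[0, 1, 1]
Event 2: LOCAL 2: VV[2][2]++ -> VV[2]=[0, 1, 2]
Event 3: SEND 1->0: VV[1][1]++ -> VV[1]=[0, 2, 0], msg_vec=[0, 2, 0]; VV[0]=max(VV[0],msg_vec) then VV[0][0]++ -> VV[0]=[1, 2, 0]
Event 4: LOCAL 2: VV[2][2]++ -> VV[2]=[0, 1, 3]
Event 5: SEND 0->2: VV[0][0]++ -> VV[0]=[2, 2, 0], msg_vec=[2, 2, 0]; VV[2]=max(VV[2],msg_vec) then VV[2][2]++ -> VV[2]=[2, 2, 4]
Event 6: SEND 0->2: VV[0][0]++ -> VV[0]=[3, 2, 0], msg_vec=[3, 2, 0]; VV[2]=max(VV[2],msg_vec) then VV[2][2]++ -> VV[2]=[3, 2, 5]
Event 7: SEND 0->1: VV[0][0]++ -> VV[0]=[4, 2, 0], msg_vec=[4, 2, 0]; VV[1]=max(VV[1],msg_vec) then VV[1][1]++ -> VV[1]=[4, 3, 0]
Event 8: LOCAL 2: VV[2][2]++ -> VV[2]=[3, 2, 6]
Event 9: LOCAL 0: VV[0][0]++ -> VV[0]=[5, 2, 0]
Event 2 stamp: [0, 1, 2]
Event 5 stamp: [2, 2, 0]
[0, 1, 2] <= [2, 2, 0]? False. Equal? False. Happens-before: False

Answer: no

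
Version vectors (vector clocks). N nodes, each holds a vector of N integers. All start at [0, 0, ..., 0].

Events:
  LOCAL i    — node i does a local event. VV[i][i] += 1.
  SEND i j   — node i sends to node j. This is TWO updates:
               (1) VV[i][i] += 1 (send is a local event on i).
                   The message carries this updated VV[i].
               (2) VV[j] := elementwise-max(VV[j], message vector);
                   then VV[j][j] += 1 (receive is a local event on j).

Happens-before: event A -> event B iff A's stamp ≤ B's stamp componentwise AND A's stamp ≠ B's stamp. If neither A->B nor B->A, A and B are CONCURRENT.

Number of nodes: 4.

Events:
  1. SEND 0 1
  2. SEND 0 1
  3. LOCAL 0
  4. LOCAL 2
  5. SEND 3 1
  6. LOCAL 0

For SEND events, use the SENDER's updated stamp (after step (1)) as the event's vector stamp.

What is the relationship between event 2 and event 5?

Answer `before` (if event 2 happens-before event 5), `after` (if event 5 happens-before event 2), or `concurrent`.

Answer: concurrent

Derivation:
Initial: VV[0]=[0, 0, 0, 0]
Initial: VV[1]=[0, 0, 0, 0]
Initial: VV[2]=[0, 0, 0, 0]
Initial: VV[3]=[0, 0, 0, 0]
Event 1: SEND 0->1: VV[0][0]++ -> VV[0]=[1, 0, 0, 0], msg_vec=[1, 0, 0, 0]; VV[1]=max(VV[1],msg_vec) then VV[1][1]++ -> VV[1]=[1, 1, 0, 0]
Event 2: SEND 0->1: VV[0][0]++ -> VV[0]=[2, 0, 0, 0], msg_vec=[2, 0, 0, 0]; VV[1]=max(VV[1],msg_vec) then VV[1][1]++ -> VV[1]=[2, 2, 0, 0]
Event 3: LOCAL 0: VV[0][0]++ -> VV[0]=[3, 0, 0, 0]
Event 4: LOCAL 2: VV[2][2]++ -> VV[2]=[0, 0, 1, 0]
Event 5: SEND 3->1: VV[3][3]++ -> VV[3]=[0, 0, 0, 1], msg_vec=[0, 0, 0, 1]; VV[1]=max(VV[1],msg_vec) then VV[1][1]++ -> VV[1]=[2, 3, 0, 1]
Event 6: LOCAL 0: VV[0][0]++ -> VV[0]=[4, 0, 0, 0]
Event 2 stamp: [2, 0, 0, 0]
Event 5 stamp: [0, 0, 0, 1]
[2, 0, 0, 0] <= [0, 0, 0, 1]? False
[0, 0, 0, 1] <= [2, 0, 0, 0]? False
Relation: concurrent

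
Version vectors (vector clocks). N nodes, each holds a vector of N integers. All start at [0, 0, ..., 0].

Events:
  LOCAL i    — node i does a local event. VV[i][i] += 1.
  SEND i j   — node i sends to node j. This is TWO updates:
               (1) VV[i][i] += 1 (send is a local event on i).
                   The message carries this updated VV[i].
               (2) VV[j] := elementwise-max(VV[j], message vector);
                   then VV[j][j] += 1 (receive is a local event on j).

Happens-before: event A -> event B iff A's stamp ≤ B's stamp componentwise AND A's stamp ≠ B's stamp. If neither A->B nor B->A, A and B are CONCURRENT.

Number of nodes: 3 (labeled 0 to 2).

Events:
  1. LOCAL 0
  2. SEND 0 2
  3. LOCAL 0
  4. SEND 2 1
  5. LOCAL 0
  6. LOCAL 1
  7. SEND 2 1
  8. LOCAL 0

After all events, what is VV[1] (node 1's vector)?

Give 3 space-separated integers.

Answer: 2 3 3

Derivation:
Initial: VV[0]=[0, 0, 0]
Initial: VV[1]=[0, 0, 0]
Initial: VV[2]=[0, 0, 0]
Event 1: LOCAL 0: VV[0][0]++ -> VV[0]=[1, 0, 0]
Event 2: SEND 0->2: VV[0][0]++ -> VV[0]=[2, 0, 0], msg_vec=[2, 0, 0]; VV[2]=max(VV[2],msg_vec) then VV[2][2]++ -> VV[2]=[2, 0, 1]
Event 3: LOCAL 0: VV[0][0]++ -> VV[0]=[3, 0, 0]
Event 4: SEND 2->1: VV[2][2]++ -> VV[2]=[2, 0, 2], msg_vec=[2, 0, 2]; VV[1]=max(VV[1],msg_vec) then VV[1][1]++ -> VV[1]=[2, 1, 2]
Event 5: LOCAL 0: VV[0][0]++ -> VV[0]=[4, 0, 0]
Event 6: LOCAL 1: VV[1][1]++ -> VV[1]=[2, 2, 2]
Event 7: SEND 2->1: VV[2][2]++ -> VV[2]=[2, 0, 3], msg_vec=[2, 0, 3]; VV[1]=max(VV[1],msg_vec) then VV[1][1]++ -> VV[1]=[2, 3, 3]
Event 8: LOCAL 0: VV[0][0]++ -> VV[0]=[5, 0, 0]
Final vectors: VV[0]=[5, 0, 0]; VV[1]=[2, 3, 3]; VV[2]=[2, 0, 3]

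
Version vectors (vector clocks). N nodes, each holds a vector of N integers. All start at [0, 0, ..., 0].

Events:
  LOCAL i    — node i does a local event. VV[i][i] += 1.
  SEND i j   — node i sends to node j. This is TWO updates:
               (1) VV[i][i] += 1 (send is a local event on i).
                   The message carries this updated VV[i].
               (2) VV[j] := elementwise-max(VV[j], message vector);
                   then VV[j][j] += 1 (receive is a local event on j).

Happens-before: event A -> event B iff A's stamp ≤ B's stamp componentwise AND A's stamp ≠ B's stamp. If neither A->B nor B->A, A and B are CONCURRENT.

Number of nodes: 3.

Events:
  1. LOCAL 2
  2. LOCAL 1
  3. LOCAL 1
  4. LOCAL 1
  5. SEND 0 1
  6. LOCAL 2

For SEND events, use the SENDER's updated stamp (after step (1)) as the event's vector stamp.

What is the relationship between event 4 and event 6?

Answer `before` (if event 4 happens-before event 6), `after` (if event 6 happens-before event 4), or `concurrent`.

Answer: concurrent

Derivation:
Initial: VV[0]=[0, 0, 0]
Initial: VV[1]=[0, 0, 0]
Initial: VV[2]=[0, 0, 0]
Event 1: LOCAL 2: VV[2][2]++ -> VV[2]=[0, 0, 1]
Event 2: LOCAL 1: VV[1][1]++ -> VV[1]=[0, 1, 0]
Event 3: LOCAL 1: VV[1][1]++ -> VV[1]=[0, 2, 0]
Event 4: LOCAL 1: VV[1][1]++ -> VV[1]=[0, 3, 0]
Event 5: SEND 0->1: VV[0][0]++ -> VV[0]=[1, 0, 0], msg_vec=[1, 0, 0]; VV[1]=max(VV[1],msg_vec) then VV[1][1]++ -> VV[1]=[1, 4, 0]
Event 6: LOCAL 2: VV[2][2]++ -> VV[2]=[0, 0, 2]
Event 4 stamp: [0, 3, 0]
Event 6 stamp: [0, 0, 2]
[0, 3, 0] <= [0, 0, 2]? False
[0, 0, 2] <= [0, 3, 0]? False
Relation: concurrent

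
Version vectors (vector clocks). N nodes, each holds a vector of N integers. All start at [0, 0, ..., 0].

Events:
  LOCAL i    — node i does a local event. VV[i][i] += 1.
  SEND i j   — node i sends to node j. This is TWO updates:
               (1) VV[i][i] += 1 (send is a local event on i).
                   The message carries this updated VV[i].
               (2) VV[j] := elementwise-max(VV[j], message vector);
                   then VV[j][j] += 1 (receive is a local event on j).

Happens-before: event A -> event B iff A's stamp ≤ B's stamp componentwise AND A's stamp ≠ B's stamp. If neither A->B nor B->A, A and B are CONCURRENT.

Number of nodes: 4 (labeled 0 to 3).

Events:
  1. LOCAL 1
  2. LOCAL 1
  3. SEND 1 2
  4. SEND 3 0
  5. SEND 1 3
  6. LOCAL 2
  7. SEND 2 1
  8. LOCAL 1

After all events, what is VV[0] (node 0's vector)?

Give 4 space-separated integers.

Answer: 1 0 0 1

Derivation:
Initial: VV[0]=[0, 0, 0, 0]
Initial: VV[1]=[0, 0, 0, 0]
Initial: VV[2]=[0, 0, 0, 0]
Initial: VV[3]=[0, 0, 0, 0]
Event 1: LOCAL 1: VV[1][1]++ -> VV[1]=[0, 1, 0, 0]
Event 2: LOCAL 1: VV[1][1]++ -> VV[1]=[0, 2, 0, 0]
Event 3: SEND 1->2: VV[1][1]++ -> VV[1]=[0, 3, 0, 0], msg_vec=[0, 3, 0, 0]; VV[2]=max(VV[2],msg_vec) then VV[2][2]++ -> VV[2]=[0, 3, 1, 0]
Event 4: SEND 3->0: VV[3][3]++ -> VV[3]=[0, 0, 0, 1], msg_vec=[0, 0, 0, 1]; VV[0]=max(VV[0],msg_vec) then VV[0][0]++ -> VV[0]=[1, 0, 0, 1]
Event 5: SEND 1->3: VV[1][1]++ -> VV[1]=[0, 4, 0, 0], msg_vec=[0, 4, 0, 0]; VV[3]=max(VV[3],msg_vec) then VV[3][3]++ -> VV[3]=[0, 4, 0, 2]
Event 6: LOCAL 2: VV[2][2]++ -> VV[2]=[0, 3, 2, 0]
Event 7: SEND 2->1: VV[2][2]++ -> VV[2]=[0, 3, 3, 0], msg_vec=[0, 3, 3, 0]; VV[1]=max(VV[1],msg_vec) then VV[1][1]++ -> VV[1]=[0, 5, 3, 0]
Event 8: LOCAL 1: VV[1][1]++ -> VV[1]=[0, 6, 3, 0]
Final vectors: VV[0]=[1, 0, 0, 1]; VV[1]=[0, 6, 3, 0]; VV[2]=[0, 3, 3, 0]; VV[3]=[0, 4, 0, 2]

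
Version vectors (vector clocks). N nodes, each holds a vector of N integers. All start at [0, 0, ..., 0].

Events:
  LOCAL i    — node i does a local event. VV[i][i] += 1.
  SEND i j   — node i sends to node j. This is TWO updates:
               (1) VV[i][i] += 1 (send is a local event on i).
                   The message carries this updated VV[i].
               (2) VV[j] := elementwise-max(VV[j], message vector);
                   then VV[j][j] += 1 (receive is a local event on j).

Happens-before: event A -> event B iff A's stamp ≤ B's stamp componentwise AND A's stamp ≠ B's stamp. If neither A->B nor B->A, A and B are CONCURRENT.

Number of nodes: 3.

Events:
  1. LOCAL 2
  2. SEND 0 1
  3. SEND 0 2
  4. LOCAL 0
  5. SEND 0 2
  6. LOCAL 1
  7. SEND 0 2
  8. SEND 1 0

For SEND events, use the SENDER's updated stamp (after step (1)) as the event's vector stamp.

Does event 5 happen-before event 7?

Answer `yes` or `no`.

Initial: VV[0]=[0, 0, 0]
Initial: VV[1]=[0, 0, 0]
Initial: VV[2]=[0, 0, 0]
Event 1: LOCAL 2: VV[2][2]++ -> VV[2]=[0, 0, 1]
Event 2: SEND 0->1: VV[0][0]++ -> VV[0]=[1, 0, 0], msg_vec=[1, 0, 0]; VV[1]=max(VV[1],msg_vec) then VV[1][1]++ -> VV[1]=[1, 1, 0]
Event 3: SEND 0->2: VV[0][0]++ -> VV[0]=[2, 0, 0], msg_vec=[2, 0, 0]; VV[2]=max(VV[2],msg_vec) then VV[2][2]++ -> VV[2]=[2, 0, 2]
Event 4: LOCAL 0: VV[0][0]++ -> VV[0]=[3, 0, 0]
Event 5: SEND 0->2: VV[0][0]++ -> VV[0]=[4, 0, 0], msg_vec=[4, 0, 0]; VV[2]=max(VV[2],msg_vec) then VV[2][2]++ -> VV[2]=[4, 0, 3]
Event 6: LOCAL 1: VV[1][1]++ -> VV[1]=[1, 2, 0]
Event 7: SEND 0->2: VV[0][0]++ -> VV[0]=[5, 0, 0], msg_vec=[5, 0, 0]; VV[2]=max(VV[2],msg_vec) then VV[2][2]++ -> VV[2]=[5, 0, 4]
Event 8: SEND 1->0: VV[1][1]++ -> VV[1]=[1, 3, 0], msg_vec=[1, 3, 0]; VV[0]=max(VV[0],msg_vec) then VV[0][0]++ -> VV[0]=[6, 3, 0]
Event 5 stamp: [4, 0, 0]
Event 7 stamp: [5, 0, 0]
[4, 0, 0] <= [5, 0, 0]? True. Equal? False. Happens-before: True

Answer: yes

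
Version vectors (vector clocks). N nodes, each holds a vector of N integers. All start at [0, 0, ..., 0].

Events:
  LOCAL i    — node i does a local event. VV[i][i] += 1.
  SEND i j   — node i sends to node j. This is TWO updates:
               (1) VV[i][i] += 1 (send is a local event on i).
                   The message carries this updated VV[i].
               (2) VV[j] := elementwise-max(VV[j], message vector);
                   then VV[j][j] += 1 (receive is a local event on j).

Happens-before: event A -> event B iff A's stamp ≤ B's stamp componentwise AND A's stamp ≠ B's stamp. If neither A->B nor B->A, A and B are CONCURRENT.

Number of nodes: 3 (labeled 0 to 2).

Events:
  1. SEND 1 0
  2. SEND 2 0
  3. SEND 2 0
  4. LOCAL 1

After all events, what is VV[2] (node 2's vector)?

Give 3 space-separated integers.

Initial: VV[0]=[0, 0, 0]
Initial: VV[1]=[0, 0, 0]
Initial: VV[2]=[0, 0, 0]
Event 1: SEND 1->0: VV[1][1]++ -> VV[1]=[0, 1, 0], msg_vec=[0, 1, 0]; VV[0]=max(VV[0],msg_vec) then VV[0][0]++ -> VV[0]=[1, 1, 0]
Event 2: SEND 2->0: VV[2][2]++ -> VV[2]=[0, 0, 1], msg_vec=[0, 0, 1]; VV[0]=max(VV[0],msg_vec) then VV[0][0]++ -> VV[0]=[2, 1, 1]
Event 3: SEND 2->0: VV[2][2]++ -> VV[2]=[0, 0, 2], msg_vec=[0, 0, 2]; VV[0]=max(VV[0],msg_vec) then VV[0][0]++ -> VV[0]=[3, 1, 2]
Event 4: LOCAL 1: VV[1][1]++ -> VV[1]=[0, 2, 0]
Final vectors: VV[0]=[3, 1, 2]; VV[1]=[0, 2, 0]; VV[2]=[0, 0, 2]

Answer: 0 0 2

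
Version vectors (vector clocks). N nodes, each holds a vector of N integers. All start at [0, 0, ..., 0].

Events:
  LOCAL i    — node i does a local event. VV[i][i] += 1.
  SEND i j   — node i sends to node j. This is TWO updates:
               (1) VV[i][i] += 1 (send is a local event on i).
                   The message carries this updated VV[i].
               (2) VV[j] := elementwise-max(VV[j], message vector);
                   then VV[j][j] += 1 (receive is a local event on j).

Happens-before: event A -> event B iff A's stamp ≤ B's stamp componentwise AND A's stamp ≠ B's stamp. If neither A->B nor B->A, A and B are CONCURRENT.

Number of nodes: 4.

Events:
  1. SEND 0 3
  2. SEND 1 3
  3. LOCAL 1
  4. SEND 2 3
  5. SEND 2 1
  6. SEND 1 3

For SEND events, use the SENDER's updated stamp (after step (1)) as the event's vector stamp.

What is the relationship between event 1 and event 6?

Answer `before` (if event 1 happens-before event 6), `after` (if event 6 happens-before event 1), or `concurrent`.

Answer: concurrent

Derivation:
Initial: VV[0]=[0, 0, 0, 0]
Initial: VV[1]=[0, 0, 0, 0]
Initial: VV[2]=[0, 0, 0, 0]
Initial: VV[3]=[0, 0, 0, 0]
Event 1: SEND 0->3: VV[0][0]++ -> VV[0]=[1, 0, 0, 0], msg_vec=[1, 0, 0, 0]; VV[3]=max(VV[3],msg_vec) then VV[3][3]++ -> VV[3]=[1, 0, 0, 1]
Event 2: SEND 1->3: VV[1][1]++ -> VV[1]=[0, 1, 0, 0], msg_vec=[0, 1, 0, 0]; VV[3]=max(VV[3],msg_vec) then VV[3][3]++ -> VV[3]=[1, 1, 0, 2]
Event 3: LOCAL 1: VV[1][1]++ -> VV[1]=[0, 2, 0, 0]
Event 4: SEND 2->3: VV[2][2]++ -> VV[2]=[0, 0, 1, 0], msg_vec=[0, 0, 1, 0]; VV[3]=max(VV[3],msg_vec) then VV[3][3]++ -> VV[3]=[1, 1, 1, 3]
Event 5: SEND 2->1: VV[2][2]++ -> VV[2]=[0, 0, 2, 0], msg_vec=[0, 0, 2, 0]; VV[1]=max(VV[1],msg_vec) then VV[1][1]++ -> VV[1]=[0, 3, 2, 0]
Event 6: SEND 1->3: VV[1][1]++ -> VV[1]=[0, 4, 2, 0], msg_vec=[0, 4, 2, 0]; VV[3]=max(VV[3],msg_vec) then VV[3][3]++ -> VV[3]=[1, 4, 2, 4]
Event 1 stamp: [1, 0, 0, 0]
Event 6 stamp: [0, 4, 2, 0]
[1, 0, 0, 0] <= [0, 4, 2, 0]? False
[0, 4, 2, 0] <= [1, 0, 0, 0]? False
Relation: concurrent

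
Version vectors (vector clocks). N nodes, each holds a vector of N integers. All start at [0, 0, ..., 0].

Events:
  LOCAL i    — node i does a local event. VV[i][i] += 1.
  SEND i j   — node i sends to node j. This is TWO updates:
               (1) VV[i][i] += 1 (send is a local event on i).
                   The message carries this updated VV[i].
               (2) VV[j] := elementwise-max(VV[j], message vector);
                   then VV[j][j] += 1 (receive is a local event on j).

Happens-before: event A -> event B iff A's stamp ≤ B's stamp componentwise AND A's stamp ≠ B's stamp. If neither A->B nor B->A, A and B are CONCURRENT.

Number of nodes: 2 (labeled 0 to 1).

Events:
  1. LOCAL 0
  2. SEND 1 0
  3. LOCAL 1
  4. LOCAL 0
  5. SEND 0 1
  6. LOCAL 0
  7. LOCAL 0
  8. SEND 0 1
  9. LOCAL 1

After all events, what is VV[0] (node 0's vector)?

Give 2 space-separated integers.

Initial: VV[0]=[0, 0]
Initial: VV[1]=[0, 0]
Event 1: LOCAL 0: VV[0][0]++ -> VV[0]=[1, 0]
Event 2: SEND 1->0: VV[1][1]++ -> VV[1]=[0, 1], msg_vec=[0, 1]; VV[0]=max(VV[0],msg_vec) then VV[0][0]++ -> VV[0]=[2, 1]
Event 3: LOCAL 1: VV[1][1]++ -> VV[1]=[0, 2]
Event 4: LOCAL 0: VV[0][0]++ -> VV[0]=[3, 1]
Event 5: SEND 0->1: VV[0][0]++ -> VV[0]=[4, 1], msg_vec=[4, 1]; VV[1]=max(VV[1],msg_vec) then VV[1][1]++ -> VV[1]=[4, 3]
Event 6: LOCAL 0: VV[0][0]++ -> VV[0]=[5, 1]
Event 7: LOCAL 0: VV[0][0]++ -> VV[0]=[6, 1]
Event 8: SEND 0->1: VV[0][0]++ -> VV[0]=[7, 1], msg_vec=[7, 1]; VV[1]=max(VV[1],msg_vec) then VV[1][1]++ -> VV[1]=[7, 4]
Event 9: LOCAL 1: VV[1][1]++ -> VV[1]=[7, 5]
Final vectors: VV[0]=[7, 1]; VV[1]=[7, 5]

Answer: 7 1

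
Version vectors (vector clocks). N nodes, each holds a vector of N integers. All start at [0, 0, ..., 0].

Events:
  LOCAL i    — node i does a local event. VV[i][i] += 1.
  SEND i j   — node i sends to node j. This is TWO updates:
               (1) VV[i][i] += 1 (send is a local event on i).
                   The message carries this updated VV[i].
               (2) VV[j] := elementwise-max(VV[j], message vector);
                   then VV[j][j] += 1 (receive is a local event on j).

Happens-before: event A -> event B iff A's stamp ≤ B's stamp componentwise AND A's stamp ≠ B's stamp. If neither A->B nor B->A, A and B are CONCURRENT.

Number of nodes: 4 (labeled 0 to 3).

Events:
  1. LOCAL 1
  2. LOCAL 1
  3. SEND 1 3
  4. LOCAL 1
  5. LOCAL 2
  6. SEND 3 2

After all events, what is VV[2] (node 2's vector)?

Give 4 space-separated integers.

Initial: VV[0]=[0, 0, 0, 0]
Initial: VV[1]=[0, 0, 0, 0]
Initial: VV[2]=[0, 0, 0, 0]
Initial: VV[3]=[0, 0, 0, 0]
Event 1: LOCAL 1: VV[1][1]++ -> VV[1]=[0, 1, 0, 0]
Event 2: LOCAL 1: VV[1][1]++ -> VV[1]=[0, 2, 0, 0]
Event 3: SEND 1->3: VV[1][1]++ -> VV[1]=[0, 3, 0, 0], msg_vec=[0, 3, 0, 0]; VV[3]=max(VV[3],msg_vec) then VV[3][3]++ -> VV[3]=[0, 3, 0, 1]
Event 4: LOCAL 1: VV[1][1]++ -> VV[1]=[0, 4, 0, 0]
Event 5: LOCAL 2: VV[2][2]++ -> VV[2]=[0, 0, 1, 0]
Event 6: SEND 3->2: VV[3][3]++ -> VV[3]=[0, 3, 0, 2], msg_vec=[0, 3, 0, 2]; VV[2]=max(VV[2],msg_vec) then VV[2][2]++ -> VV[2]=[0, 3, 2, 2]
Final vectors: VV[0]=[0, 0, 0, 0]; VV[1]=[0, 4, 0, 0]; VV[2]=[0, 3, 2, 2]; VV[3]=[0, 3, 0, 2]

Answer: 0 3 2 2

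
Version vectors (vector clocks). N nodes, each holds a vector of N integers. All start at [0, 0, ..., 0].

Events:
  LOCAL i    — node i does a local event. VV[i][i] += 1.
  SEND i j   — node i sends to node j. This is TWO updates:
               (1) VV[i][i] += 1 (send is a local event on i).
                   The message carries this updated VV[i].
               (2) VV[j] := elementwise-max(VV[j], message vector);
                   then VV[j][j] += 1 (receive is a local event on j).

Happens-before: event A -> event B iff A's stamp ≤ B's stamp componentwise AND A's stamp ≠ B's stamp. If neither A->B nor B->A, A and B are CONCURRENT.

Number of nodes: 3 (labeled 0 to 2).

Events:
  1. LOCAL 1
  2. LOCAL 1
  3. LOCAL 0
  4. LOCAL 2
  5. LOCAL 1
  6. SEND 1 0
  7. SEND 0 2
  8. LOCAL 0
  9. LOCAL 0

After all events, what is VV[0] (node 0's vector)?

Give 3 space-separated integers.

Initial: VV[0]=[0, 0, 0]
Initial: VV[1]=[0, 0, 0]
Initial: VV[2]=[0, 0, 0]
Event 1: LOCAL 1: VV[1][1]++ -> VV[1]=[0, 1, 0]
Event 2: LOCAL 1: VV[1][1]++ -> VV[1]=[0, 2, 0]
Event 3: LOCAL 0: VV[0][0]++ -> VV[0]=[1, 0, 0]
Event 4: LOCAL 2: VV[2][2]++ -> VV[2]=[0, 0, 1]
Event 5: LOCAL 1: VV[1][1]++ -> VV[1]=[0, 3, 0]
Event 6: SEND 1->0: VV[1][1]++ -> VV[1]=[0, 4, 0], msg_vec=[0, 4, 0]; VV[0]=max(VV[0],msg_vec) then VV[0][0]++ -> VV[0]=[2, 4, 0]
Event 7: SEND 0->2: VV[0][0]++ -> VV[0]=[3, 4, 0], msg_vec=[3, 4, 0]; VV[2]=max(VV[2],msg_vec) then VV[2][2]++ -> VV[2]=[3, 4, 2]
Event 8: LOCAL 0: VV[0][0]++ -> VV[0]=[4, 4, 0]
Event 9: LOCAL 0: VV[0][0]++ -> VV[0]=[5, 4, 0]
Final vectors: VV[0]=[5, 4, 0]; VV[1]=[0, 4, 0]; VV[2]=[3, 4, 2]

Answer: 5 4 0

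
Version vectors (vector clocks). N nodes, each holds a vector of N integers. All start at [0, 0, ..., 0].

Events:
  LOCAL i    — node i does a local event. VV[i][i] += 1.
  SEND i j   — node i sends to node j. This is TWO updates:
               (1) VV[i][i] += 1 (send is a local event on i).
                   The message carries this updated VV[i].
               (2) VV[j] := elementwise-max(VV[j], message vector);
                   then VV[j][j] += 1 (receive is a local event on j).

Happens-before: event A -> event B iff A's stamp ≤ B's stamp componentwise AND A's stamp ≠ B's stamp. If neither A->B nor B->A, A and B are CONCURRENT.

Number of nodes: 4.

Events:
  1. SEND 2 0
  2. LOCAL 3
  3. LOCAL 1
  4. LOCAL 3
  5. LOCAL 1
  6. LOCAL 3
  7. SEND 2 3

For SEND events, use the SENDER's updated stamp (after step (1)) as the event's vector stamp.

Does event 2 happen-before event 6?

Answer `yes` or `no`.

Initial: VV[0]=[0, 0, 0, 0]
Initial: VV[1]=[0, 0, 0, 0]
Initial: VV[2]=[0, 0, 0, 0]
Initial: VV[3]=[0, 0, 0, 0]
Event 1: SEND 2->0: VV[2][2]++ -> VV[2]=[0, 0, 1, 0], msg_vec=[0, 0, 1, 0]; VV[0]=max(VV[0],msg_vec) then VV[0][0]++ -> VV[0]=[1, 0, 1, 0]
Event 2: LOCAL 3: VV[3][3]++ -> VV[3]=[0, 0, 0, 1]
Event 3: LOCAL 1: VV[1][1]++ -> VV[1]=[0, 1, 0, 0]
Event 4: LOCAL 3: VV[3][3]++ -> VV[3]=[0, 0, 0, 2]
Event 5: LOCAL 1: VV[1][1]++ -> VV[1]=[0, 2, 0, 0]
Event 6: LOCAL 3: VV[3][3]++ -> VV[3]=[0, 0, 0, 3]
Event 7: SEND 2->3: VV[2][2]++ -> VV[2]=[0, 0, 2, 0], msg_vec=[0, 0, 2, 0]; VV[3]=max(VV[3],msg_vec) then VV[3][3]++ -> VV[3]=[0, 0, 2, 4]
Event 2 stamp: [0, 0, 0, 1]
Event 6 stamp: [0, 0, 0, 3]
[0, 0, 0, 1] <= [0, 0, 0, 3]? True. Equal? False. Happens-before: True

Answer: yes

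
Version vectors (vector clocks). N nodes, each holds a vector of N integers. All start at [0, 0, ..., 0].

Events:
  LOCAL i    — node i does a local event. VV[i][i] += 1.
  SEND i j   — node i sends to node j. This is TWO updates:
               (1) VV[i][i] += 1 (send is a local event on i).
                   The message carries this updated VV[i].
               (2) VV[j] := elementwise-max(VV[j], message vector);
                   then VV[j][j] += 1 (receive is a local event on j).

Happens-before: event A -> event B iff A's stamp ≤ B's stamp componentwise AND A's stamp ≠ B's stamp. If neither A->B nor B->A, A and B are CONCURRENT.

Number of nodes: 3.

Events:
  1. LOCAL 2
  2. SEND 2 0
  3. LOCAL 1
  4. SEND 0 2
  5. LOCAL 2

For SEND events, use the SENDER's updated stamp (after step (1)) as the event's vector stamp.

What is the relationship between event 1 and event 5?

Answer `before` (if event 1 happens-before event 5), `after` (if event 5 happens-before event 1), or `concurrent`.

Initial: VV[0]=[0, 0, 0]
Initial: VV[1]=[0, 0, 0]
Initial: VV[2]=[0, 0, 0]
Event 1: LOCAL 2: VV[2][2]++ -> VV[2]=[0, 0, 1]
Event 2: SEND 2->0: VV[2][2]++ -> VV[2]=[0, 0, 2], msg_vec=[0, 0, 2]; VV[0]=max(VV[0],msg_vec) then VV[0][0]++ -> VV[0]=[1, 0, 2]
Event 3: LOCAL 1: VV[1][1]++ -> VV[1]=[0, 1, 0]
Event 4: SEND 0->2: VV[0][0]++ -> VV[0]=[2, 0, 2], msg_vec=[2, 0, 2]; VV[2]=max(VV[2],msg_vec) then VV[2][2]++ -> VV[2]=[2, 0, 3]
Event 5: LOCAL 2: VV[2][2]++ -> VV[2]=[2, 0, 4]
Event 1 stamp: [0, 0, 1]
Event 5 stamp: [2, 0, 4]
[0, 0, 1] <= [2, 0, 4]? True
[2, 0, 4] <= [0, 0, 1]? False
Relation: before

Answer: before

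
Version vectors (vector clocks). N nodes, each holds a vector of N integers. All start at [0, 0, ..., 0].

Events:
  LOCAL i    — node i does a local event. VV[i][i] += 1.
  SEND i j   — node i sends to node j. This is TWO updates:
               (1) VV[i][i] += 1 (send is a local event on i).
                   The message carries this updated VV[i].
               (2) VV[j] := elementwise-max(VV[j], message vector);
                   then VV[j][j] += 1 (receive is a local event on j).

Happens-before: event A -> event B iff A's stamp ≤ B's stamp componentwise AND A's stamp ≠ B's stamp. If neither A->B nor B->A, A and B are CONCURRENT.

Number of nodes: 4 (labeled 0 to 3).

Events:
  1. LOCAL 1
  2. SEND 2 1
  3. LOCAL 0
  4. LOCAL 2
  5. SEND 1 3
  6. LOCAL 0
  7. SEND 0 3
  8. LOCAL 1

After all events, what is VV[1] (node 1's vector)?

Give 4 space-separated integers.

Answer: 0 4 1 0

Derivation:
Initial: VV[0]=[0, 0, 0, 0]
Initial: VV[1]=[0, 0, 0, 0]
Initial: VV[2]=[0, 0, 0, 0]
Initial: VV[3]=[0, 0, 0, 0]
Event 1: LOCAL 1: VV[1][1]++ -> VV[1]=[0, 1, 0, 0]
Event 2: SEND 2->1: VV[2][2]++ -> VV[2]=[0, 0, 1, 0], msg_vec=[0, 0, 1, 0]; VV[1]=max(VV[1],msg_vec) then VV[1][1]++ -> VV[1]=[0, 2, 1, 0]
Event 3: LOCAL 0: VV[0][0]++ -> VV[0]=[1, 0, 0, 0]
Event 4: LOCAL 2: VV[2][2]++ -> VV[2]=[0, 0, 2, 0]
Event 5: SEND 1->3: VV[1][1]++ -> VV[1]=[0, 3, 1, 0], msg_vec=[0, 3, 1, 0]; VV[3]=max(VV[3],msg_vec) then VV[3][3]++ -> VV[3]=[0, 3, 1, 1]
Event 6: LOCAL 0: VV[0][0]++ -> VV[0]=[2, 0, 0, 0]
Event 7: SEND 0->3: VV[0][0]++ -> VV[0]=[3, 0, 0, 0], msg_vec=[3, 0, 0, 0]; VV[3]=max(VV[3],msg_vec) then VV[3][3]++ -> VV[3]=[3, 3, 1, 2]
Event 8: LOCAL 1: VV[1][1]++ -> VV[1]=[0, 4, 1, 0]
Final vectors: VV[0]=[3, 0, 0, 0]; VV[1]=[0, 4, 1, 0]; VV[2]=[0, 0, 2, 0]; VV[3]=[3, 3, 1, 2]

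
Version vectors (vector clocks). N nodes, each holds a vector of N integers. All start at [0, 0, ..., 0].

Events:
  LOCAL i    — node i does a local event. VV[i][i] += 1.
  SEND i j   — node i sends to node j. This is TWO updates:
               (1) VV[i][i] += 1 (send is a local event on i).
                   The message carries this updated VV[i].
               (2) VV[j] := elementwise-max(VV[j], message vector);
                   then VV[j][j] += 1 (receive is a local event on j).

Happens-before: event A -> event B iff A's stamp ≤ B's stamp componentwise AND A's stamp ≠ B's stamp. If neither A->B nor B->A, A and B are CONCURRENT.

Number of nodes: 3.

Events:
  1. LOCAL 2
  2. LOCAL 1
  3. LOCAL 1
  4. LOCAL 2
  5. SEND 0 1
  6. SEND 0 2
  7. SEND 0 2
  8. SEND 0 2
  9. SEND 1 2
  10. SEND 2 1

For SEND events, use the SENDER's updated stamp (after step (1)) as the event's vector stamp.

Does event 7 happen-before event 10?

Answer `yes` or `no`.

Answer: yes

Derivation:
Initial: VV[0]=[0, 0, 0]
Initial: VV[1]=[0, 0, 0]
Initial: VV[2]=[0, 0, 0]
Event 1: LOCAL 2: VV[2][2]++ -> VV[2]=[0, 0, 1]
Event 2: LOCAL 1: VV[1][1]++ -> VV[1]=[0, 1, 0]
Event 3: LOCAL 1: VV[1][1]++ -> VV[1]=[0, 2, 0]
Event 4: LOCAL 2: VV[2][2]++ -> VV[2]=[0, 0, 2]
Event 5: SEND 0->1: VV[0][0]++ -> VV[0]=[1, 0, 0], msg_vec=[1, 0, 0]; VV[1]=max(VV[1],msg_vec) then VV[1][1]++ -> VV[1]=[1, 3, 0]
Event 6: SEND 0->2: VV[0][0]++ -> VV[0]=[2, 0, 0], msg_vec=[2, 0, 0]; VV[2]=max(VV[2],msg_vec) then VV[2][2]++ -> VV[2]=[2, 0, 3]
Event 7: SEND 0->2: VV[0][0]++ -> VV[0]=[3, 0, 0], msg_vec=[3, 0, 0]; VV[2]=max(VV[2],msg_vec) then VV[2][2]++ -> VV[2]=[3, 0, 4]
Event 8: SEND 0->2: VV[0][0]++ -> VV[0]=[4, 0, 0], msg_vec=[4, 0, 0]; VV[2]=max(VV[2],msg_vec) then VV[2][2]++ -> VV[2]=[4, 0, 5]
Event 9: SEND 1->2: VV[1][1]++ -> VV[1]=[1, 4, 0], msg_vec=[1, 4, 0]; VV[2]=max(VV[2],msg_vec) then VV[2][2]++ -> VV[2]=[4, 4, 6]
Event 10: SEND 2->1: VV[2][2]++ -> VV[2]=[4, 4, 7], msg_vec=[4, 4, 7]; VV[1]=max(VV[1],msg_vec) then VV[1][1]++ -> VV[1]=[4, 5, 7]
Event 7 stamp: [3, 0, 0]
Event 10 stamp: [4, 4, 7]
[3, 0, 0] <= [4, 4, 7]? True. Equal? False. Happens-before: True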